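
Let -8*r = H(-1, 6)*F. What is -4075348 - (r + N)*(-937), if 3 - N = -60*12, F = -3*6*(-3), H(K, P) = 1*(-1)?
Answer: -13566289/4 ≈ -3.3916e+6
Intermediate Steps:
H(K, P) = -1
F = 54 (F = -18*(-3) = 54)
N = 723 (N = 3 - (-60)*12 = 3 - 1*(-720) = 3 + 720 = 723)
r = 27/4 (r = -(-1)*54/8 = -1/8*(-54) = 27/4 ≈ 6.7500)
-4075348 - (r + N)*(-937) = -4075348 - (27/4 + 723)*(-937) = -4075348 - 2919*(-937)/4 = -4075348 - 1*(-2735103/4) = -4075348 + 2735103/4 = -13566289/4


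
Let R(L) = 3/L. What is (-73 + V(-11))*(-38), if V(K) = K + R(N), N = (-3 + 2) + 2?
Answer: 3078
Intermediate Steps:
N = 1 (N = -1 + 2 = 1)
V(K) = 3 + K (V(K) = K + 3/1 = K + 3*1 = K + 3 = 3 + K)
(-73 + V(-11))*(-38) = (-73 + (3 - 11))*(-38) = (-73 - 8)*(-38) = -81*(-38) = 3078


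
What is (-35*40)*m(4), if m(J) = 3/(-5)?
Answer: 840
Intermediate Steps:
m(J) = -⅗ (m(J) = 3*(-⅕) = -⅗)
(-35*40)*m(4) = -35*40*(-⅗) = -1400*(-⅗) = 840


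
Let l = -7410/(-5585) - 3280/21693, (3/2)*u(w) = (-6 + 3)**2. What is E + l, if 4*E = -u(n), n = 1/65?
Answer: -15722711/48462162 ≈ -0.32443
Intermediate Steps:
n = 1/65 ≈ 0.015385
u(w) = 6 (u(w) = 2*(-6 + 3)**2/3 = (2/3)*(-3)**2 = (2/3)*9 = 6)
l = 28485266/24231081 (l = -7410*(-1/5585) - 3280*1/21693 = 1482/1117 - 3280/21693 = 28485266/24231081 ≈ 1.1756)
E = -3/2 (E = (-1*6)/4 = (1/4)*(-6) = -3/2 ≈ -1.5000)
E + l = -3/2 + 28485266/24231081 = -15722711/48462162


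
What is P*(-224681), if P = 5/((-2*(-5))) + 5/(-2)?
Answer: 449362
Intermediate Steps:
P = -2 (P = 5/10 + 5*(-1/2) = 5*(1/10) - 5/2 = 1/2 - 5/2 = -2)
P*(-224681) = -2*(-224681) = 449362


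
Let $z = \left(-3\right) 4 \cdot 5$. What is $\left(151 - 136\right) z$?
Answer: $-900$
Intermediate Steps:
$z = -60$ ($z = \left(-12\right) 5 = -60$)
$\left(151 - 136\right) z = \left(151 - 136\right) \left(-60\right) = 15 \left(-60\right) = -900$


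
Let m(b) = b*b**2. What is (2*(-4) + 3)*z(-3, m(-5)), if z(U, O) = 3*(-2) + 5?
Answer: 5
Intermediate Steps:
m(b) = b**3
z(U, O) = -1 (z(U, O) = -6 + 5 = -1)
(2*(-4) + 3)*z(-3, m(-5)) = (2*(-4) + 3)*(-1) = (-8 + 3)*(-1) = -5*(-1) = 5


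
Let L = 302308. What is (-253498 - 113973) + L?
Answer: -65163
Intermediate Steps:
(-253498 - 113973) + L = (-253498 - 113973) + 302308 = -367471 + 302308 = -65163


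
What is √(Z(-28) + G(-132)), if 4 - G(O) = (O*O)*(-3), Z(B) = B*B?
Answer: 2*√13265 ≈ 230.35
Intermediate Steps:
Z(B) = B²
G(O) = 4 + 3*O² (G(O) = 4 - O*O*(-3) = 4 - O²*(-3) = 4 - (-3)*O² = 4 + 3*O²)
√(Z(-28) + G(-132)) = √((-28)² + (4 + 3*(-132)²)) = √(784 + (4 + 3*17424)) = √(784 + (4 + 52272)) = √(784 + 52276) = √53060 = 2*√13265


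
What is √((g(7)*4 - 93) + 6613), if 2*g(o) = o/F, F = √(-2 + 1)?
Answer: √(6520 - 14*I) ≈ 80.747 - 0.0867*I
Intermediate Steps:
F = I (F = √(-1) = I ≈ 1.0*I)
g(o) = -I*o/2 (g(o) = (o/I)/2 = (o*(-I))/2 = (-I*o)/2 = -I*o/2)
√((g(7)*4 - 93) + 6613) = √((-½*I*7*4 - 93) + 6613) = √((-7*I/2*4 - 93) + 6613) = √((-14*I - 93) + 6613) = √((-93 - 14*I) + 6613) = √(6520 - 14*I)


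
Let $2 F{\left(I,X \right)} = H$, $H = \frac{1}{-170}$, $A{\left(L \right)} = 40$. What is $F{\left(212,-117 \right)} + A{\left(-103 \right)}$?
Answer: $\frac{13599}{340} \approx 39.997$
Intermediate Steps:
$H = - \frac{1}{170} \approx -0.0058824$
$F{\left(I,X \right)} = - \frac{1}{340}$ ($F{\left(I,X \right)} = \frac{1}{2} \left(- \frac{1}{170}\right) = - \frac{1}{340}$)
$F{\left(212,-117 \right)} + A{\left(-103 \right)} = - \frac{1}{340} + 40 = \frac{13599}{340}$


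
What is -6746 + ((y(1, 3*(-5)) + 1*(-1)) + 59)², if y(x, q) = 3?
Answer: -3025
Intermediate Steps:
-6746 + ((y(1, 3*(-5)) + 1*(-1)) + 59)² = -6746 + ((3 + 1*(-1)) + 59)² = -6746 + ((3 - 1) + 59)² = -6746 + (2 + 59)² = -6746 + 61² = -6746 + 3721 = -3025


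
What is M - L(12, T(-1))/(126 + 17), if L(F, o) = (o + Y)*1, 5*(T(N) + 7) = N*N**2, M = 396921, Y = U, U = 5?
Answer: 25799866/65 ≈ 3.9692e+5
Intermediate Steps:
Y = 5
T(N) = -7 + N**3/5 (T(N) = -7 + (N*N**2)/5 = -7 + N**3/5)
L(F, o) = 5 + o (L(F, o) = (o + 5)*1 = (5 + o)*1 = 5 + o)
M - L(12, T(-1))/(126 + 17) = 396921 - (5 + (-7 + (1/5)*(-1)**3))/(126 + 17) = 396921 - (5 + (-7 + (1/5)*(-1)))/143 = 396921 - (5 + (-7 - 1/5))/143 = 396921 - (5 - 36/5)/143 = 396921 - (-11)/(143*5) = 396921 - 1*(-1/65) = 396921 + 1/65 = 25799866/65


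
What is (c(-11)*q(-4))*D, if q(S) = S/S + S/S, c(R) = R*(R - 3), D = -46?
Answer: -14168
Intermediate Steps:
c(R) = R*(-3 + R)
q(S) = 2 (q(S) = 1 + 1 = 2)
(c(-11)*q(-4))*D = (-11*(-3 - 11)*2)*(-46) = (-11*(-14)*2)*(-46) = (154*2)*(-46) = 308*(-46) = -14168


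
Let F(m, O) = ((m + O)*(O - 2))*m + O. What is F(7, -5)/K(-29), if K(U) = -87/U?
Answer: -103/3 ≈ -34.333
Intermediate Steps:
F(m, O) = O + m*(-2 + O)*(O + m) (F(m, O) = ((O + m)*(-2 + O))*m + O = ((-2 + O)*(O + m))*m + O = m*(-2 + O)*(O + m) + O = O + m*(-2 + O)*(O + m))
F(7, -5)/K(-29) = (-5 - 2*7**2 - 5*7**2 + 7*(-5)**2 - 2*(-5)*7)/((-87/(-29))) = (-5 - 2*49 - 5*49 + 7*25 + 70)/((-87*(-1/29))) = (-5 - 98 - 245 + 175 + 70)/3 = -103*1/3 = -103/3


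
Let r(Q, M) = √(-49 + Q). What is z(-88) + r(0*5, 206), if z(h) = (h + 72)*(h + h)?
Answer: 2816 + 7*I ≈ 2816.0 + 7.0*I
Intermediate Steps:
z(h) = 2*h*(72 + h) (z(h) = (72 + h)*(2*h) = 2*h*(72 + h))
z(-88) + r(0*5, 206) = 2*(-88)*(72 - 88) + √(-49 + 0*5) = 2*(-88)*(-16) + √(-49 + 0) = 2816 + √(-49) = 2816 + 7*I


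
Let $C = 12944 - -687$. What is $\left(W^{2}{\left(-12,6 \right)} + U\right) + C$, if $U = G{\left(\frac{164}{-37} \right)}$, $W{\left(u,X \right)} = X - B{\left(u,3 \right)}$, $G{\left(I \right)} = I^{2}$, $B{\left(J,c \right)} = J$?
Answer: $\frac{19131291}{1369} \approx 13975.0$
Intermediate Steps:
$W{\left(u,X \right)} = X - u$
$U = \frac{26896}{1369}$ ($U = \left(\frac{164}{-37}\right)^{2} = \left(164 \left(- \frac{1}{37}\right)\right)^{2} = \left(- \frac{164}{37}\right)^{2} = \frac{26896}{1369} \approx 19.646$)
$C = 13631$ ($C = 12944 + 687 = 13631$)
$\left(W^{2}{\left(-12,6 \right)} + U\right) + C = \left(\left(6 - -12\right)^{2} + \frac{26896}{1369}\right) + 13631 = \left(\left(6 + 12\right)^{2} + \frac{26896}{1369}\right) + 13631 = \left(18^{2} + \frac{26896}{1369}\right) + 13631 = \left(324 + \frac{26896}{1369}\right) + 13631 = \frac{470452}{1369} + 13631 = \frac{19131291}{1369}$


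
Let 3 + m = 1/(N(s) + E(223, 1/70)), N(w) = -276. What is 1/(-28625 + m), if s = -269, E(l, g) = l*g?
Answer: -19097/546708986 ≈ -3.4931e-5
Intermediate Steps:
E(l, g) = g*l
m = -57361/19097 (m = -3 + 1/(-276 + 223/70) = -3 + 1/(-19097/70) = -3 - 70/19097 = -57361/19097 ≈ -3.0037)
1/(-28625 + m) = 1/(-28625 - 57361/19097) = 1/(-546708986/19097) = -19097/546708986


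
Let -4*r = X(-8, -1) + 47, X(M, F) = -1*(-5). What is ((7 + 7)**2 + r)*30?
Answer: 5490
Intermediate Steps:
X(M, F) = 5
r = -13 (r = -(5 + 47)/4 = -1/4*52 = -13)
((7 + 7)**2 + r)*30 = ((7 + 7)**2 - 13)*30 = (14**2 - 13)*30 = (196 - 13)*30 = 183*30 = 5490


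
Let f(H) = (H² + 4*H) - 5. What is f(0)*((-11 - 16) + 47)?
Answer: -100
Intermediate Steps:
f(H) = -5 + H² + 4*H
f(0)*((-11 - 16) + 47) = (-5 + 0² + 4*0)*((-11 - 16) + 47) = (-5 + 0 + 0)*(-27 + 47) = -5*20 = -100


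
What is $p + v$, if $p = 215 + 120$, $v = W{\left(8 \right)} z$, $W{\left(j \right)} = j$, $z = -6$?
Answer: $287$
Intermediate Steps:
$v = -48$ ($v = 8 \left(-6\right) = -48$)
$p = 335$
$p + v = 335 - 48 = 287$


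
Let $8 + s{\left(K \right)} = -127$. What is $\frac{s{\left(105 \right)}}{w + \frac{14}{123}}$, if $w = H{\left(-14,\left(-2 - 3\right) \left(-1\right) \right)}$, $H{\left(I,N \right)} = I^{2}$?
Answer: $- \frac{16605}{24122} \approx -0.68838$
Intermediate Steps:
$s{\left(K \right)} = -135$ ($s{\left(K \right)} = -8 - 127 = -135$)
$w = 196$ ($w = \left(-14\right)^{2} = 196$)
$\frac{s{\left(105 \right)}}{w + \frac{14}{123}} = - \frac{135}{196 + \frac{14}{123}} = - \frac{135}{\frac{24122}{123}} = \left(-135\right) \frac{123}{24122} = - \frac{16605}{24122}$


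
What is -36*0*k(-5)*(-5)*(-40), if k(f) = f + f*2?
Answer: 0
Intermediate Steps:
k(f) = 3*f (k(f) = f + 2*f = 3*f)
-36*0*k(-5)*(-5)*(-40) = -36*0*(3*(-5))*(-5)*(-40) = -36*0*(-15)*(-5)*(-40) = -0*(-5)*(-40) = -36*0*(-40) = 0*(-40) = 0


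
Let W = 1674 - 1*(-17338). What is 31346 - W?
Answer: 12334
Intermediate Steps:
W = 19012 (W = 1674 + 17338 = 19012)
31346 - W = 31346 - 1*19012 = 31346 - 19012 = 12334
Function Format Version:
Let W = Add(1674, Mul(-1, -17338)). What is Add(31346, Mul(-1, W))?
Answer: 12334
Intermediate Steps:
W = 19012 (W = Add(1674, 17338) = 19012)
Add(31346, Mul(-1, W)) = Add(31346, Mul(-1, 19012)) = Add(31346, -19012) = 12334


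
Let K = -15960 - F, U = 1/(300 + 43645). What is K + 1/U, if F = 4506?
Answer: 23479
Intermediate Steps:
U = 1/43945 ≈ 2.2756e-5
K = -20466 (K = -15960 - 1*4506 = -15960 - 4506 = -20466)
K + 1/U = -20466 + 1/(1/43945) = -20466 + 43945 = 23479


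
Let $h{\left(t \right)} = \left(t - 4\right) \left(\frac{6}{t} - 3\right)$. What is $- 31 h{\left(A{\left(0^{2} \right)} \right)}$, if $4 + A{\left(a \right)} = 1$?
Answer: $-1085$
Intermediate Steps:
$A{\left(a \right)} = -3$ ($A{\left(a \right)} = -4 + 1 = -3$)
$h{\left(t \right)} = \left(-4 + t\right) \left(-3 + \frac{6}{t}\right)$
$- 31 h{\left(A{\left(0^{2} \right)} \right)} = - 31 \left(18 - \frac{24}{-3} - -9\right) = - 31 \left(18 - -8 + 9\right) = - 31 \left(18 + 8 + 9\right) = \left(-31\right) 35 = -1085$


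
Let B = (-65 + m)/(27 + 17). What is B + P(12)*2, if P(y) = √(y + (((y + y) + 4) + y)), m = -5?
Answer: -35/22 + 4*√13 ≈ 12.831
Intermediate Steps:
B = -35/22 (B = (-65 - 5)/(27 + 17) = -70/44 = -70*1/44 = -35/22 ≈ -1.5909)
P(y) = √(4 + 4*y) (P(y) = √(y + ((2*y + 4) + y)) = √(y + ((4 + 2*y) + y)) = √(y + (4 + 3*y)) = √(4 + 4*y))
B + P(12)*2 = -35/22 + (2*√(1 + 12))*2 = -35/22 + (2*√13)*2 = -35/22 + 4*√13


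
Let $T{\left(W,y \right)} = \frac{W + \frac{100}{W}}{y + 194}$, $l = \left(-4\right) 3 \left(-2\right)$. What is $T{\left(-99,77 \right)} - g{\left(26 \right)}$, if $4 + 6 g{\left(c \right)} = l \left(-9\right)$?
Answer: $\frac{973829}{26829} \approx 36.298$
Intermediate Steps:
$l = 24$ ($l = \left(-12\right) \left(-2\right) = 24$)
$T{\left(W,y \right)} = \frac{W + \frac{100}{W}}{194 + y}$
$g{\left(c \right)} = - \frac{110}{3}$ ($g{\left(c \right)} = - \frac{2}{3} + \frac{24 \left(-9\right)}{6} = - \frac{2}{3} + \frac{1}{6} \left(-216\right) = - \frac{2}{3} - 36 = - \frac{110}{3}$)
$T{\left(-99,77 \right)} - g{\left(26 \right)} = \frac{100 + \left(-99\right)^{2}}{\left(-99\right) \left(194 + 77\right)} - - \frac{110}{3} = - \frac{100 + 9801}{99 \cdot 271} + \frac{110}{3} = \left(- \frac{1}{99}\right) \frac{1}{271} \cdot 9901 + \frac{110}{3} = - \frac{9901}{26829} + \frac{110}{3} = \frac{973829}{26829}$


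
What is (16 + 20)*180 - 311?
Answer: 6169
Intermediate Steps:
(16 + 20)*180 - 311 = 36*180 - 311 = 6480 - 311 = 6169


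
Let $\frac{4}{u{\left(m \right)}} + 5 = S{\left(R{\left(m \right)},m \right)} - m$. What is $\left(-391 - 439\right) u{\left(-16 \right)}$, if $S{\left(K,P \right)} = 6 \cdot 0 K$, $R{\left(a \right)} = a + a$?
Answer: $- \frac{3320}{11} \approx -301.82$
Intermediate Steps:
$R{\left(a \right)} = 2 a$
$S{\left(K,P \right)} = 0$ ($S{\left(K,P \right)} = 0 K = 0$)
$u{\left(m \right)} = \frac{4}{-5 - m}$ ($u{\left(m \right)} = \frac{4}{-5 + \left(0 - m\right)} = \frac{4}{-5 - m}$)
$\left(-391 - 439\right) u{\left(-16 \right)} = \left(-391 - 439\right) \left(- \frac{4}{5 - 16}\right) = - 830 \left(- \frac{4}{-11}\right) = - 830 \left(\left(-4\right) \left(- \frac{1}{11}\right)\right) = \left(-830\right) \frac{4}{11} = - \frac{3320}{11}$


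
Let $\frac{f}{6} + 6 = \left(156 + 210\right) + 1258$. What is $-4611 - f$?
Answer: $-14319$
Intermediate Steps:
$f = 9708$ ($f = -36 + 6 \left(\left(156 + 210\right) + 1258\right) = -36 + 6 \left(366 + 1258\right) = -36 + 6 \cdot 1624 = -36 + 9744 = 9708$)
$-4611 - f = -4611 - 9708 = -14319$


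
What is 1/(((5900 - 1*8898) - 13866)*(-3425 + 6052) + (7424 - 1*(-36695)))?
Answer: -1/44257609 ≈ -2.2595e-8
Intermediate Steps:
1/(((5900 - 1*8898) - 13866)*(-3425 + 6052) + (7424 - 1*(-36695))) = 1/(((5900 - 8898) - 13866)*2627 + (7424 + 36695)) = 1/((-2998 - 13866)*2627 + 44119) = 1/(-16864*2627 + 44119) = 1/(-44301728 + 44119) = 1/(-44257609) = -1/44257609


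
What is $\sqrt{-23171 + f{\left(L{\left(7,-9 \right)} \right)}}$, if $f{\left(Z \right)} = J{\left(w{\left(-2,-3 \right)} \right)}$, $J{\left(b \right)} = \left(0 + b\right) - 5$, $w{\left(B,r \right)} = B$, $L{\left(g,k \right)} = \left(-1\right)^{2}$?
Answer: $i \sqrt{23178} \approx 152.24 i$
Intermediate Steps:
$L{\left(g,k \right)} = 1$
$J{\left(b \right)} = -5 + b$ ($J{\left(b \right)} = b - 5 = -5 + b$)
$f{\left(Z \right)} = -7$ ($f{\left(Z \right)} = -5 - 2 = -7$)
$\sqrt{-23171 + f{\left(L{\left(7,-9 \right)} \right)}} = \sqrt{-23171 - 7} = \sqrt{-23178} = i \sqrt{23178}$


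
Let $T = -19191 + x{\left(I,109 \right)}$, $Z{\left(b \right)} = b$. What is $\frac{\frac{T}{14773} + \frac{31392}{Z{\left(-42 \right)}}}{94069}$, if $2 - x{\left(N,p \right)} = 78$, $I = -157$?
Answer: $- \frac{77427205}{9727769359} \approx -0.0079594$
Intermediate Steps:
$x{\left(N,p \right)} = -76$ ($x{\left(N,p \right)} = 2 - 78 = -76$)
$T = -19267$ ($T = -19191 - 76 = -19267$)
$\frac{\frac{T}{14773} + \frac{31392}{Z{\left(-42 \right)}}}{94069} = \frac{- \frac{19267}{14773} + \frac{31392}{-42}}{94069} = \left(\left(-19267\right) \frac{1}{14773} + 31392 \left(- \frac{1}{42}\right)\right) \frac{1}{94069} = \left(- \frac{19267}{14773} - \frac{5232}{7}\right) \frac{1}{94069} = \left(- \frac{77427205}{103411}\right) \frac{1}{94069} = - \frac{77427205}{9727769359}$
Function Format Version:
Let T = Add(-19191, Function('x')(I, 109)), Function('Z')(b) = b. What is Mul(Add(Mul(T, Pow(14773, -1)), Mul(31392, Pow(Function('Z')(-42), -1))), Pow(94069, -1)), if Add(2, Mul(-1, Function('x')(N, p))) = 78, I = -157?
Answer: Rational(-77427205, 9727769359) ≈ -0.0079594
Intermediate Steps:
Function('x')(N, p) = -76 (Function('x')(N, p) = Add(2, Mul(-1, 78)) = Add(2, -78) = -76)
T = -19267 (T = Add(-19191, -76) = -19267)
Mul(Add(Mul(T, Pow(14773, -1)), Mul(31392, Pow(Function('Z')(-42), -1))), Pow(94069, -1)) = Mul(Add(Mul(-19267, Pow(14773, -1)), Mul(31392, Pow(-42, -1))), Pow(94069, -1)) = Mul(Add(Mul(-19267, Rational(1, 14773)), Mul(31392, Rational(-1, 42))), Rational(1, 94069)) = Mul(Add(Rational(-19267, 14773), Rational(-5232, 7)), Rational(1, 94069)) = Mul(Rational(-77427205, 103411), Rational(1, 94069)) = Rational(-77427205, 9727769359)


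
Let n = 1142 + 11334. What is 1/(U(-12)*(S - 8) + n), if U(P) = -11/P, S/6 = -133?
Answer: 6/70423 ≈ 8.5199e-5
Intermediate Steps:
S = -798 (S = 6*(-133) = -798)
n = 12476
1/(U(-12)*(S - 8) + n) = 1/((-11/(-12))*(-798 - 8) + 12476) = 1/(-11*(-1/12)*(-806) + 12476) = 1/((11/12)*(-806) + 12476) = 1/(-4433/6 + 12476) = 1/(70423/6) = 6/70423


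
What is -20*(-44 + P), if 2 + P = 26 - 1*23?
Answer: 860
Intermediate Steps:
P = 1 (P = -2 + (26 - 1*23) = -2 + (26 - 23) = -2 + 3 = 1)
-20*(-44 + P) = -20*(-44 + 1) = -20*(-43) = 860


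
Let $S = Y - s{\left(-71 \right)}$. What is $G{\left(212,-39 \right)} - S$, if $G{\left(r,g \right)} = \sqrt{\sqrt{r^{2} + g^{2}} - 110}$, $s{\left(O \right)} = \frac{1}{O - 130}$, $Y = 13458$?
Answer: $- \frac{2705059}{201} + \sqrt{-110 + \sqrt{46465}} \approx -13448.0$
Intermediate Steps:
$s{\left(O \right)} = \frac{1}{-130 + O}$
$S = \frac{2705059}{201}$ ($S = 13458 - \frac{1}{-130 - 71} = 13458 - \frac{1}{-201} = 13458 - - \frac{1}{201} = 13458 + \frac{1}{201} = \frac{2705059}{201} \approx 13458.0$)
$G{\left(r,g \right)} = \sqrt{-110 + \sqrt{g^{2} + r^{2}}}$ ($G{\left(r,g \right)} = \sqrt{\sqrt{g^{2} + r^{2}} - 110} = \sqrt{-110 + \sqrt{g^{2} + r^{2}}}$)
$G{\left(212,-39 \right)} - S = \sqrt{-110 + \sqrt{\left(-39\right)^{2} + 212^{2}}} - \frac{2705059}{201} = \sqrt{-110 + \sqrt{1521 + 44944}} - \frac{2705059}{201} = \sqrt{-110 + \sqrt{46465}} - \frac{2705059}{201} = - \frac{2705059}{201} + \sqrt{-110 + \sqrt{46465}}$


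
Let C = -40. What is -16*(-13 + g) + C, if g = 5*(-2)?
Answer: 328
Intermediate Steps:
g = -10
-16*(-13 + g) + C = -16*(-13 - 10) - 40 = -16*(-23) - 40 = 368 - 40 = 328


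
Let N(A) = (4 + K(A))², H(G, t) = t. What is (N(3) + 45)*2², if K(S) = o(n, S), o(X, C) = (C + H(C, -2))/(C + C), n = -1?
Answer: 2245/9 ≈ 249.44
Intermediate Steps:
o(X, C) = (-2 + C)/(2*C) (o(X, C) = (C - 2)/(C + C) = (-2 + C)/((2*C)) = (-2 + C)*(1/(2*C)) = (-2 + C)/(2*C))
K(S) = (-2 + S)/(2*S)
N(A) = (4 + (-2 + A)/(2*A))²
(N(3) + 45)*2² = ((¼)*(-2 + 9*3)²/3² + 45)*2² = ((¼)*(⅑)*(-2 + 27)² + 45)*4 = ((¼)*(⅑)*25² + 45)*4 = ((¼)*(⅑)*625 + 45)*4 = (625/36 + 45)*4 = (2245/36)*4 = 2245/9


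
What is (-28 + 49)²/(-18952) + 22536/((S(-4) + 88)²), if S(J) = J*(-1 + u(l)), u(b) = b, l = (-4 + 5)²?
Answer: 827514/286649 ≈ 2.8869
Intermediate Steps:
l = 1 (l = 1² = 1)
S(J) = 0 (S(J) = J*(-1 + 1) = J*0 = 0)
(-28 + 49)²/(-18952) + 22536/((S(-4) + 88)²) = (-28 + 49)²/(-18952) + 22536/((0 + 88)²) = 21²*(-1/18952) + 22536/(88²) = 441*(-1/18952) + 22536/7744 = -441/18952 + 22536*(1/7744) = -441/18952 + 2817/968 = 827514/286649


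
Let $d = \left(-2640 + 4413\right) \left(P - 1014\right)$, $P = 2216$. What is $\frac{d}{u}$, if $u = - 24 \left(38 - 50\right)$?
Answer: $\frac{118397}{16} \approx 7399.8$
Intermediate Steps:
$u = 288$ ($u = \left(-24\right) \left(-12\right) = 288$)
$d = 2131146$ ($d = \left(-2640 + 4413\right) \left(2216 - 1014\right) = 1773 \cdot 1202 = 2131146$)
$\frac{d}{u} = \frac{2131146}{288} = 2131146 \cdot \frac{1}{288} = \frac{118397}{16}$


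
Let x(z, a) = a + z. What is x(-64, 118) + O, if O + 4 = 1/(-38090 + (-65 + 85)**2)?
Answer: 1884499/37690 ≈ 50.000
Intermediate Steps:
O = -150761/37690 (O = -4 + 1/(-38090 + (-65 + 85)**2) = -4 + 1/(-38090 + 20**2) = -4 + 1/(-38090 + 400) = -4 + 1/(-37690) = -4 - 1/37690 = -150761/37690 ≈ -4.0000)
x(-64, 118) + O = (118 - 64) - 150761/37690 = 54 - 150761/37690 = 1884499/37690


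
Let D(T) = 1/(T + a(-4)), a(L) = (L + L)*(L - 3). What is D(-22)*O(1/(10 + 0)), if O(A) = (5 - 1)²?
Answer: 8/17 ≈ 0.47059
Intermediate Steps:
a(L) = 2*L*(-3 + L) (a(L) = (2*L)*(-3 + L) = 2*L*(-3 + L))
O(A) = 16 (O(A) = 4² = 16)
D(T) = 1/(56 + T) (D(T) = 1/(T + 2*(-4)*(-3 - 4)) = 1/(T + 2*(-4)*(-7)) = 1/(T + 56) = 1/(56 + T))
D(-22)*O(1/(10 + 0)) = 16/(56 - 22) = 16/34 = (1/34)*16 = 8/17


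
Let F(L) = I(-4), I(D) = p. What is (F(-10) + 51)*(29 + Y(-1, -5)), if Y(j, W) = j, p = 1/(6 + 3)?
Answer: 12880/9 ≈ 1431.1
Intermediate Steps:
p = ⅑ (p = 1/9 = ⅑ ≈ 0.11111)
I(D) = ⅑
F(L) = ⅑
(F(-10) + 51)*(29 + Y(-1, -5)) = (⅑ + 51)*(29 - 1) = (460/9)*28 = 12880/9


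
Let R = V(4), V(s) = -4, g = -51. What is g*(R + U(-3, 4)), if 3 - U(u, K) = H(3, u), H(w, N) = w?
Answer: 204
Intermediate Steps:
R = -4
U(u, K) = 0 (U(u, K) = 3 - 1*3 = 3 - 3 = 0)
g*(R + U(-3, 4)) = -51*(-4 + 0) = -51*(-4) = 204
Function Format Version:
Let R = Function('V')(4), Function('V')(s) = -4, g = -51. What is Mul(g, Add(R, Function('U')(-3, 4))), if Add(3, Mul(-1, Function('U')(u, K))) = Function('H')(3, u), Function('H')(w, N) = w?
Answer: 204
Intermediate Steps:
R = -4
Function('U')(u, K) = 0 (Function('U')(u, K) = Add(3, Mul(-1, 3)) = Add(3, -3) = 0)
Mul(g, Add(R, Function('U')(-3, 4))) = Mul(-51, Add(-4, 0)) = Mul(-51, -4) = 204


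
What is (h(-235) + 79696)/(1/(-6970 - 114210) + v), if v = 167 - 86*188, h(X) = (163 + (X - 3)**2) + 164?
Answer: -16561307060/1939001181 ≈ -8.5412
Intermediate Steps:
h(X) = 327 + (-3 + X)**2 (h(X) = (163 + (-3 + X)**2) + 164 = 327 + (-3 + X)**2)
v = -16001 (v = 167 - 16168 = -16001)
(h(-235) + 79696)/(1/(-6970 - 114210) + v) = ((327 + (-3 - 235)**2) + 79696)/(1/(-6970 - 114210) - 16001) = ((327 + (-238)**2) + 79696)/(1/(-121180) - 16001) = ((327 + 56644) + 79696)/(-1/121180 - 16001) = (56971 + 79696)/(-1939001181/121180) = 136667*(-121180/1939001181) = -16561307060/1939001181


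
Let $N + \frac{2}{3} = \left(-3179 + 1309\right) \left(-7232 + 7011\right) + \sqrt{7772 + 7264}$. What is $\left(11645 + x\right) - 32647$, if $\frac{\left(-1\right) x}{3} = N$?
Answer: $-1260810 - 6 \sqrt{3759} \approx -1.2612 \cdot 10^{6}$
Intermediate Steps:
$N = \frac{1239808}{3} + 2 \sqrt{3759}$ ($N = - \frac{2}{3} + \left(\left(-3179 + 1309\right) \left(-7232 + 7011\right) + \sqrt{7772 + 7264}\right) = - \frac{2}{3} + \left(\left(-1870\right) \left(-221\right) + \sqrt{15036}\right) = - \frac{2}{3} + \left(413270 + 2 \sqrt{3759}\right) = \frac{1239808}{3} + 2 \sqrt{3759} \approx 4.1339 \cdot 10^{5}$)
$x = -1239808 - 6 \sqrt{3759}$ ($x = - 3 \left(\frac{1239808}{3} + 2 \sqrt{3759}\right) = -1239808 - 6 \sqrt{3759} \approx -1.2402 \cdot 10^{6}$)
$\left(11645 + x\right) - 32647 = \left(11645 - \left(1239808 + 6 \sqrt{3759}\right)\right) - 32647 = \left(-1228163 - 6 \sqrt{3759}\right) - 32647 = -1260810 - 6 \sqrt{3759}$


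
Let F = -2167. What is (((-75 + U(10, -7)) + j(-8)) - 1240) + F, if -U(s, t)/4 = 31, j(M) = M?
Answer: -3614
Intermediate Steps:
U(s, t) = -124 (U(s, t) = -4*31 = -124)
(((-75 + U(10, -7)) + j(-8)) - 1240) + F = (((-75 - 124) - 8) - 1240) - 2167 = ((-199 - 8) - 1240) - 2167 = (-207 - 1240) - 2167 = -1447 - 2167 = -3614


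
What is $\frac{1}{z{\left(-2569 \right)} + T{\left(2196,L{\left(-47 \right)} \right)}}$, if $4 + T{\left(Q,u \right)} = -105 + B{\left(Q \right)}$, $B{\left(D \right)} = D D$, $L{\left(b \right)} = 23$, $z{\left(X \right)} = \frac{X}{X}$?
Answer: $\frac{1}{4822308} \approx 2.0737 \cdot 10^{-7}$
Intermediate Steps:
$z{\left(X \right)} = 1$
$B{\left(D \right)} = D^{2}$
$T{\left(Q,u \right)} = -109 + Q^{2}$ ($T{\left(Q,u \right)} = -4 + \left(-105 + Q^{2}\right) = -109 + Q^{2}$)
$\frac{1}{z{\left(-2569 \right)} + T{\left(2196,L{\left(-47 \right)} \right)}} = \frac{1}{1 - \left(109 - 2196^{2}\right)} = \frac{1}{1 + \left(-109 + 4822416\right)} = \frac{1}{1 + 4822307} = \frac{1}{4822308}$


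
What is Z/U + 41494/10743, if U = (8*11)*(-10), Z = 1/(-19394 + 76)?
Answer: 705391371703/182629281120 ≈ 3.8624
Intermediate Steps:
Z = -1/19318 (Z = 1/(-19318) = -1/19318 ≈ -5.1765e-5)
U = -880 (U = 88*(-10) = -880)
Z/U + 41494/10743 = -1/19318/(-880) + 41494/10743 = -1/19318*(-1/880) + 41494*(1/10743) = 1/16999840 + 41494/10743 = 705391371703/182629281120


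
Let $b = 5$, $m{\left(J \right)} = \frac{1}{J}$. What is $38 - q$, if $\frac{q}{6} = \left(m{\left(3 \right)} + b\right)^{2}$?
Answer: $- \frac{398}{3} \approx -132.67$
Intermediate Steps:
$q = \frac{512}{3}$ ($q = 6 \left(\frac{1}{3} + 5\right)^{2} = 6 \left(\frac{16}{3}\right)^{2} = 6 \cdot \frac{256}{9} = \frac{512}{3} \approx 170.67$)
$38 - q = 38 - \frac{512}{3} = - \frac{398}{3}$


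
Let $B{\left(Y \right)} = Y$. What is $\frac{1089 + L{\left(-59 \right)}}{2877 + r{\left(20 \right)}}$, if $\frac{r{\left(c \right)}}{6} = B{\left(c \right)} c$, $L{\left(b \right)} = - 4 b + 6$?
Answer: $\frac{1331}{5277} \approx 0.25223$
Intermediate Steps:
$L{\left(b \right)} = 6 - 4 b$
$r{\left(c \right)} = 6 c^{2}$ ($r{\left(c \right)} = 6 c c = 6 c^{2}$)
$\frac{1089 + L{\left(-59 \right)}}{2877 + r{\left(20 \right)}} = \frac{1089 + \left(6 - -236\right)}{2877 + 6 \cdot 20^{2}} = \frac{1089 + \left(6 + 236\right)}{2877 + 6 \cdot 400} = \frac{1089 + 242}{2877 + 2400} = \frac{1331}{5277}$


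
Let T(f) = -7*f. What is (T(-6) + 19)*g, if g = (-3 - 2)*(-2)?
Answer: 610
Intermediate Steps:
g = 10 (g = -5*(-2) = 10)
(T(-6) + 19)*g = (-7*(-6) + 19)*10 = (42 + 19)*10 = 61*10 = 610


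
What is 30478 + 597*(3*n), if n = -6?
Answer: 19732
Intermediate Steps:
30478 + 597*(3*n) = 30478 + 597*(3*(-6)) = 30478 + 597*(-18) = 30478 - 10746 = 19732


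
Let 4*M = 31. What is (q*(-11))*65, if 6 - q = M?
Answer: 5005/4 ≈ 1251.3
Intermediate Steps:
M = 31/4 (M = (¼)*31 = 31/4 ≈ 7.7500)
q = -7/4 (q = 6 - 1*31/4 = 6 - 31/4 = -7/4 ≈ -1.7500)
(q*(-11))*65 = -7/4*(-11)*65 = (77/4)*65 = 5005/4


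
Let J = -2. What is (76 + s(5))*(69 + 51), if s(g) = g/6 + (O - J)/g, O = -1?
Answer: 9244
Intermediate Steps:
s(g) = 1/g + g/6 (s(g) = g/6 + (-1 - 1*(-2))/g = g*(1/6) + (-1 + 2)/g = g/6 + 1/g = 1/g + g/6)
(76 + s(5))*(69 + 51) = (76 + (1/5 + (1/6)*5))*(69 + 51) = (76 + (1/5 + 5/6))*120 = (76 + 31/30)*120 = (2311/30)*120 = 9244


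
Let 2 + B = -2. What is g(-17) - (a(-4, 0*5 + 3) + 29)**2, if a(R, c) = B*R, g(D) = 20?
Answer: -2005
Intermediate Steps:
B = -4 (B = -2 - 2 = -4)
a(R, c) = -4*R
g(-17) - (a(-4, 0*5 + 3) + 29)**2 = 20 - (-4*(-4) + 29)**2 = 20 - (16 + 29)**2 = 20 - 1*45**2 = 20 - 1*2025 = 20 - 2025 = -2005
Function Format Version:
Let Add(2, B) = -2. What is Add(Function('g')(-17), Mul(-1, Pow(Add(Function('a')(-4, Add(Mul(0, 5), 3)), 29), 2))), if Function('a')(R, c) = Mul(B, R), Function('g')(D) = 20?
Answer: -2005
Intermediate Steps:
B = -4 (B = Add(-2, -2) = -4)
Function('a')(R, c) = Mul(-4, R)
Add(Function('g')(-17), Mul(-1, Pow(Add(Function('a')(-4, Add(Mul(0, 5), 3)), 29), 2))) = Add(20, Mul(-1, Pow(Add(Mul(-4, -4), 29), 2))) = Add(20, Mul(-1, Pow(Add(16, 29), 2))) = Add(20, Mul(-1, Pow(45, 2))) = Add(20, Mul(-1, 2025)) = Add(20, -2025) = -2005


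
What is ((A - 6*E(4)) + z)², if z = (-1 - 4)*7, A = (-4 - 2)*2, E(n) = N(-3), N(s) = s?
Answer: 841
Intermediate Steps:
E(n) = -3
A = -12 (A = -6*2 = -12)
z = -35 (z = -5*7 = -35)
((A - 6*E(4)) + z)² = ((-12 - 6*(-3)) - 35)² = ((-12 + 18) - 35)² = (6 - 35)² = (-29)² = 841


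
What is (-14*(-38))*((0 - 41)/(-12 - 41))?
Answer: 21812/53 ≈ 411.55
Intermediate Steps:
(-14*(-38))*((0 - 41)/(-12 - 41)) = 532*(-41/(-53)) = 532*(-41*(-1/53)) = 532*(41/53) = 21812/53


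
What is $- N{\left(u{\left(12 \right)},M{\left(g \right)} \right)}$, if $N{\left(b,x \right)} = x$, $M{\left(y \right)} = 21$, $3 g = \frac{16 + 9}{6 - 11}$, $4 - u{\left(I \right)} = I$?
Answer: $-21$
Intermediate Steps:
$u{\left(I \right)} = 4 - I$
$g = - \frac{5}{3}$ ($g = \frac{\left(16 + 9\right) \frac{1}{6 - 11}}{3} = \frac{25 \frac{1}{-5}}{3} = \frac{25 \left(- \frac{1}{5}\right)}{3} = \frac{1}{3} \left(-5\right) = - \frac{5}{3} \approx -1.6667$)
$- N{\left(u{\left(12 \right)},M{\left(g \right)} \right)} = \left(-1\right) 21 = -21$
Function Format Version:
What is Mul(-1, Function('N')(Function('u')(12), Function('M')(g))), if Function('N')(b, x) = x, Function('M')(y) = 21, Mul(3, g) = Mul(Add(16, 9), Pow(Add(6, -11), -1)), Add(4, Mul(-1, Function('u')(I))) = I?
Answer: -21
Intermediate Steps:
Function('u')(I) = Add(4, Mul(-1, I))
g = Rational(-5, 3) (g = Mul(Rational(1, 3), Mul(Add(16, 9), Pow(Add(6, -11), -1))) = Mul(Rational(1, 3), Mul(25, Pow(-5, -1))) = Mul(Rational(1, 3), Mul(25, Rational(-1, 5))) = Mul(Rational(1, 3), -5) = Rational(-5, 3) ≈ -1.6667)
Mul(-1, Function('N')(Function('u')(12), Function('M')(g))) = Mul(-1, 21) = -21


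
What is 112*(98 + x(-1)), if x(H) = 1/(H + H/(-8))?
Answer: 10848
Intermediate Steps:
x(H) = 8/(7*H) (x(H) = 1/(H + H*(-1/8)) = 1/(H - H/8) = 1/(7*H/8) = 8/(7*H))
112*(98 + x(-1)) = 112*(98 + (8/7)/(-1)) = 112*(98 + (8/7)*(-1)) = 112*(98 - 8/7) = 112*(678/7) = 10848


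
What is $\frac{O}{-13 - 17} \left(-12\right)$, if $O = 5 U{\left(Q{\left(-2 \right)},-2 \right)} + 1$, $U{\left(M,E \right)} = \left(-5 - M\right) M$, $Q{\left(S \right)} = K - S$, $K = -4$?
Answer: $\frac{62}{5} \approx 12.4$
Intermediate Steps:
$Q{\left(S \right)} = -4 - S$
$U{\left(M,E \right)} = M \left(-5 - M\right)$
$O = 31$ ($O = 5 \left(- \left(-4 - -2\right) \left(5 - 2\right)\right) + 1 = 5 \left(- \left(-4 + 2\right) \left(5 + \left(-4 + 2\right)\right)\right) + 1 = 5 \left(\left(-1\right) \left(-2\right) \left(5 - 2\right)\right) + 1 = 5 \left(\left(-1\right) \left(-2\right) 3\right) + 1 = 5 \cdot 6 + 1 = 30 + 1 = 31$)
$\frac{O}{-13 - 17} \left(-12\right) = \frac{1}{-13 - 17} \cdot 31 \left(-12\right) = \frac{1}{-30} \cdot 31 \left(-12\right) = \left(- \frac{1}{30}\right) 31 \left(-12\right) = \left(- \frac{31}{30}\right) \left(-12\right) = \frac{62}{5}$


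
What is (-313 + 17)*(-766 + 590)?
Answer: 52096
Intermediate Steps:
(-313 + 17)*(-766 + 590) = -296*(-176) = 52096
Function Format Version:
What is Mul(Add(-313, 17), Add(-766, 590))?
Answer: 52096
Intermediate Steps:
Mul(Add(-313, 17), Add(-766, 590)) = Mul(-296, -176) = 52096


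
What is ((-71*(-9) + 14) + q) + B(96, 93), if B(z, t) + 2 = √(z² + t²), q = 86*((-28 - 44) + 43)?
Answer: -1843 + 3*√1985 ≈ -1709.3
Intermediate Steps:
q = -2494 (q = 86*(-72 + 43) = 86*(-29) = -2494)
B(z, t) = -2 + √(t² + z²) (B(z, t) = -2 + √(z² + t²) = -2 + √(t² + z²))
((-71*(-9) + 14) + q) + B(96, 93) = ((-71*(-9) + 14) - 2494) + (-2 + √(93² + 96²)) = ((639 + 14) - 2494) + (-2 + √(8649 + 9216)) = (653 - 2494) + (-2 + √17865) = -1841 + (-2 + 3*√1985) = -1843 + 3*√1985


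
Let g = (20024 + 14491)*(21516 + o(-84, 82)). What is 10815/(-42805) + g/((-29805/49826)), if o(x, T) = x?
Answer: -3005119869974319/2430101 ≈ -1.2366e+9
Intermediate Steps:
g = 739725480 (g = (20024 + 14491)*(21516 - 84) = 34515*21432 = 739725480)
10815/(-42805) + g/((-29805/49826)) = 10815/(-42805) + 739725480/((-29805/49826)) = 10815*(-1/42805) + 739725480/((-29805*1/49826)) = -309/1223 + 739725480/(-29805/49826) = -309/1223 + 739725480*(-49826/29805) = -309/1223 - 2457170784432/1987 = -3005119869974319/2430101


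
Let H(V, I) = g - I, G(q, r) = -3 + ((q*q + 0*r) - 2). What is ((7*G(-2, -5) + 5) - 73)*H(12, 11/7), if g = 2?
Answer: -225/7 ≈ -32.143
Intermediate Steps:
G(q, r) = -5 + q² (G(q, r) = -3 + ((q² + 0) - 2) = -3 + (q² - 2) = -3 + (-2 + q²) = -5 + q²)
H(V, I) = 2 - I
((7*G(-2, -5) + 5) - 73)*H(12, 11/7) = ((7*(-5 + (-2)²) + 5) - 73)*(2 - 11/7) = ((7*(-5 + 4) + 5) - 73)*(2 - 11/7) = ((7*(-1) + 5) - 73)*(2 - 1*11/7) = ((-7 + 5) - 73)*(2 - 11/7) = (-2 - 73)*(3/7) = -75*3/7 = -225/7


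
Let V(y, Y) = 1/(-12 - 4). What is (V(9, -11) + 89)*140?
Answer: 49805/4 ≈ 12451.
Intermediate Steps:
V(y, Y) = -1/16 (V(y, Y) = 1/(-16) = -1/16)
(V(9, -11) + 89)*140 = (-1/16 + 89)*140 = (1423/16)*140 = 49805/4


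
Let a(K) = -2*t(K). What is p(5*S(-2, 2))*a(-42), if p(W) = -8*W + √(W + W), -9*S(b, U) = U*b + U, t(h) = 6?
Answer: 320/3 - 8*√5 ≈ 88.778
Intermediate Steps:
S(b, U) = -U/9 - U*b/9 (S(b, U) = -(U*b + U)/9 = -(U + U*b)/9 = -U/9 - U*b/9)
p(W) = -8*W + √2*√W (p(W) = -8*W + √(2*W) = -8*W + √2*√W)
a(K) = -12 (a(K) = -2*6 = -12)
p(5*S(-2, 2))*a(-42) = (-40*(-⅑*2*(1 - 2)) + √2*√(5*(-⅑*2*(1 - 2))))*(-12) = (-40*(-⅑*2*(-1)) + √2*√(5*(-⅑*2*(-1))))*(-12) = (-40*2/9 + √2*√(5*(2/9)))*(-12) = (-8*10/9 + √2*√(10/9))*(-12) = (-80/9 + √2*(√10/3))*(-12) = (-80/9 + 2*√5/3)*(-12) = 320/3 - 8*√5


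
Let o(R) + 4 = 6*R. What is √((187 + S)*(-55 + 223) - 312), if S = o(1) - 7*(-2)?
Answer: 32*√33 ≈ 183.83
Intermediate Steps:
o(R) = -4 + 6*R
S = 16 (S = (-4 + 6*1) - 7*(-2) = (-4 + 6) + 14 = 2 + 14 = 16)
√((187 + S)*(-55 + 223) - 312) = √((187 + 16)*(-55 + 223) - 312) = √(203*168 - 312) = √(34104 - 312) = √33792 = 32*√33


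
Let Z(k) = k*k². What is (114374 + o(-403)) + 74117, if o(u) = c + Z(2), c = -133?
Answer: 188366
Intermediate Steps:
Z(k) = k³
o(u) = -125 (o(u) = -133 + 2³ = -133 + 8 = -125)
(114374 + o(-403)) + 74117 = (114374 - 125) + 74117 = 114249 + 74117 = 188366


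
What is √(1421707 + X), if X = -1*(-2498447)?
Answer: √3920154 ≈ 1979.9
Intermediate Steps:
X = 2498447
√(1421707 + X) = √(1421707 + 2498447) = √3920154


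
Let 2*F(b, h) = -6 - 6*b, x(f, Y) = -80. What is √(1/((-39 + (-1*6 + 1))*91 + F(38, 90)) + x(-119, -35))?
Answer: I*√1358615401/4121 ≈ 8.9443*I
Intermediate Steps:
F(b, h) = -3 - 3*b (F(b, h) = (-6 - 6*b)/2 = -3 - 3*b)
√(1/((-39 + (-1*6 + 1))*91 + F(38, 90)) + x(-119, -35)) = √(1/((-39 + (-1*6 + 1))*91 + (-3 - 3*38)) - 80) = √(1/((-39 + (-6 + 1))*91 + (-3 - 114)) - 80) = √(1/((-39 - 5)*91 - 117) - 80) = √(1/(-44*91 - 117) - 80) = √(1/(-4004 - 117) - 80) = √(1/(-4121) - 80) = √(-1/4121 - 80) = √(-329681/4121) = I*√1358615401/4121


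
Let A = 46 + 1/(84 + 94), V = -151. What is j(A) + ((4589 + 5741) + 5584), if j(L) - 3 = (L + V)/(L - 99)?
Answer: 150163750/9433 ≈ 15919.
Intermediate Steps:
A = 8189/178 (A = 46 + 1/178 = 8189/178 ≈ 46.006)
j(L) = 3 + (-151 + L)/(-99 + L) (j(L) = 3 + (L - 151)/(L - 99) = 3 + (-151 + L)/(-99 + L))
j(A) + ((4589 + 5741) + 5584) = 4*(-112 + 8189/178)/(-99 + 8189/178) + ((4589 + 5741) + 5584) = 4*(-11747/178)/(-9433/178) + (10330 + 5584) = 4*(-178/9433)*(-11747/178) + 15914 = 46988/9433 + 15914 = 150163750/9433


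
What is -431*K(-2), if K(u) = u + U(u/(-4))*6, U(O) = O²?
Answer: 431/2 ≈ 215.50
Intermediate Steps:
K(u) = u + 3*u²/8 (K(u) = u + (u/(-4))²*6 = u + (u*(-¼))²*6 = u + (-u/4)²*6 = u + (u²/16)*6 = u + 3*u²/8)
-431*K(-2) = -431*(-2)*(8 + 3*(-2))/8 = -431*(-2)*(8 - 6)/8 = -431*(-2)*2/8 = -431*(-½) = 431/2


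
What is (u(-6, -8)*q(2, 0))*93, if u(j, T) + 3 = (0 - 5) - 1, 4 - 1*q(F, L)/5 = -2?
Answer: -25110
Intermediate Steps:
q(F, L) = 30 (q(F, L) = 20 - 5*(-2) = 20 + 10 = 30)
u(j, T) = -9 (u(j, T) = -3 + ((0 - 5) - 1) = -3 + (-5 - 1) = -3 - 6 = -9)
(u(-6, -8)*q(2, 0))*93 = -9*30*93 = -270*93 = -25110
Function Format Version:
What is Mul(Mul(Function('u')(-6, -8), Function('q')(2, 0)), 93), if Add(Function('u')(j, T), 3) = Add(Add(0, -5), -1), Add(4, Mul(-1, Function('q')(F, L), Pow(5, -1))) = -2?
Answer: -25110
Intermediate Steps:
Function('q')(F, L) = 30 (Function('q')(F, L) = Add(20, Mul(-5, -2)) = Add(20, 10) = 30)
Function('u')(j, T) = -9 (Function('u')(j, T) = Add(-3, Add(Add(0, -5), -1)) = Add(-3, Add(-5, -1)) = Add(-3, -6) = -9)
Mul(Mul(Function('u')(-6, -8), Function('q')(2, 0)), 93) = Mul(Mul(-9, 30), 93) = Mul(-270, 93) = -25110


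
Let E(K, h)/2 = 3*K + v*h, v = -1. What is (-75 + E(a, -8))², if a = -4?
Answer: 6889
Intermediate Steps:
E(K, h) = -2*h + 6*K (E(K, h) = 2*(3*K - h) = 2*(-h + 3*K) = -2*h + 6*K)
(-75 + E(a, -8))² = (-75 + (-2*(-8) + 6*(-4)))² = (-75 + (16 - 24))² = (-75 - 8)² = (-83)² = 6889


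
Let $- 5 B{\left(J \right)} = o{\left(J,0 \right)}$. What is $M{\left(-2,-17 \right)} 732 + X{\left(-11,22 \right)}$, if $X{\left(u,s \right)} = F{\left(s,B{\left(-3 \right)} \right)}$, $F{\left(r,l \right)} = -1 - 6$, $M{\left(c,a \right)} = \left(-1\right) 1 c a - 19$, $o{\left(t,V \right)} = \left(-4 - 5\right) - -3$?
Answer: $-38803$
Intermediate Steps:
$o{\left(t,V \right)} = -6$ ($o{\left(t,V \right)} = \left(-4 - 5\right) + 3 = -9 + 3 = -6$)
$B{\left(J \right)} = \frac{6}{5}$ ($B{\left(J \right)} = \left(- \frac{1}{5}\right) \left(-6\right) = \frac{6}{5}$)
$M{\left(c,a \right)} = -19 - a c$ ($M{\left(c,a \right)} = - c a - 19 = - a c - 19 = -19 - a c$)
$F{\left(r,l \right)} = -7$ ($F{\left(r,l \right)} = -1 - 6 = -7$)
$X{\left(u,s \right)} = -7$
$M{\left(-2,-17 \right)} 732 + X{\left(-11,22 \right)} = \left(-19 - \left(-17\right) \left(-2\right)\right) 732 - 7 = \left(-19 - 34\right) 732 - 7 = \left(-53\right) 732 - 7 = -38796 - 7 = -38803$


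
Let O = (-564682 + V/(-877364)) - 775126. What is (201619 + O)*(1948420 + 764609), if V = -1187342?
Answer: -1354621981115414583/438682 ≈ -3.0879e+12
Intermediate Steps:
O = -587749059385/438682 (O = (-564682 - 1187342/(-877364)) - 775126 = (-564682 - 1187342*(-1/877364)) - 775126 = (-564682 + 593671/438682) - 775126 = -247715235453/438682 - 775126 = -587749059385/438682 ≈ -1.3398e+6)
(201619 + O)*(1948420 + 764609) = (201619 - 587749059385/438682)*(1948420 + 764609) = -499302433227/438682*2713029 = -1354621981115414583/438682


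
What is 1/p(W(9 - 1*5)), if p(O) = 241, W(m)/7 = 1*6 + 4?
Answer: 1/241 ≈ 0.0041494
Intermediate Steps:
W(m) = 70 (W(m) = 7*(1*6 + 4) = 7*(6 + 4) = 7*10 = 70)
1/p(W(9 - 1*5)) = 1/241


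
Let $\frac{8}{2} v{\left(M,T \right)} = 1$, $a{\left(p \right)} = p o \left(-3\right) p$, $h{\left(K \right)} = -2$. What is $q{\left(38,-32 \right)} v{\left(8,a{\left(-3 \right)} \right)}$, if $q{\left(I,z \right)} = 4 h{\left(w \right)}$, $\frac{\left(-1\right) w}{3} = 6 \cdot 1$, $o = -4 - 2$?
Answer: $-2$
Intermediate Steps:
$o = -6$
$w = -18$ ($w = - 3 \cdot 6 \cdot 1 = \left(-3\right) 6 = -18$)
$a{\left(p \right)} = 18 p^{2}$ ($a{\left(p \right)} = p \left(-6\right) \left(-3\right) p = - 6 p \left(-3\right) p = 18 p p = 18 p^{2}$)
$v{\left(M,T \right)} = \frac{1}{4}$ ($v{\left(M,T \right)} = \frac{1}{4} \cdot 1 = \frac{1}{4}$)
$q{\left(I,z \right)} = -8$ ($q{\left(I,z \right)} = 4 \left(-2\right) = -8$)
$q{\left(38,-32 \right)} v{\left(8,a{\left(-3 \right)} \right)} = \left(-8\right) \frac{1}{4} = -2$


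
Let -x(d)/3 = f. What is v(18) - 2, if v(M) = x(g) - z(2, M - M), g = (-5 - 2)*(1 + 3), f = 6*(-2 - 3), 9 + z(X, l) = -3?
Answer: 100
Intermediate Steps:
z(X, l) = -12 (z(X, l) = -9 - 3 = -12)
f = -30 (f = 6*(-5) = -30)
g = -28 (g = -7*4 = -28)
x(d) = 90 (x(d) = -3*(-30) = 90)
v(M) = 102 (v(M) = 90 - 1*(-12) = 90 + 12 = 102)
v(18) - 2 = 102 - 2 = 100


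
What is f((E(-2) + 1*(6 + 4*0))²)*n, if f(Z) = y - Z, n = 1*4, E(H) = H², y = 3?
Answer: -388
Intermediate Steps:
n = 4
f(Z) = 3 - Z
f((E(-2) + 1*(6 + 4*0))²)*n = (3 - ((-2)² + 1*(6 + 4*0))²)*4 = (3 - (4 + 1*(6 + 0))²)*4 = (3 - (4 + 1*6)²)*4 = (3 - (4 + 6)²)*4 = (3 - 1*10²)*4 = (3 - 1*100)*4 = (3 - 100)*4 = -97*4 = -388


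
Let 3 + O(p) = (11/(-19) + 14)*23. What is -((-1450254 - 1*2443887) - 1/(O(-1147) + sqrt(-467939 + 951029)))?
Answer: 91293349827319/23443771 + 361*sqrt(483090)/140662626 ≈ 3.8941e+6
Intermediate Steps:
O(p) = 5808/19 (O(p) = -3 + (11/(-19) + 14)*23 = -3 + (11*(-1/19) + 14)*23 = -3 + (-11/19 + 14)*23 = -3 + (255/19)*23 = -3 + 5865/19 = 5808/19)
-((-1450254 - 1*2443887) - 1/(O(-1147) + sqrt(-467939 + 951029))) = -((-1450254 - 1*2443887) - 1/(5808/19 + sqrt(-467939 + 951029))) = -((-1450254 - 2443887) - 1/(5808/19 + sqrt(483090))) = -(-3894141 - 1/(5808/19 + sqrt(483090))) = 3894141 + 1/(5808/19 + sqrt(483090))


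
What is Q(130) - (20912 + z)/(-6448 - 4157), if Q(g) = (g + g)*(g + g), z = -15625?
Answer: 716903287/10605 ≈ 67601.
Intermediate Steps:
Q(g) = 4*g² (Q(g) = (2*g)*(2*g) = 4*g²)
Q(130) - (20912 + z)/(-6448 - 4157) = 4*130² - (20912 - 15625)/(-6448 - 4157) = 4*16900 - 5287/(-10605) = 67600 - 5287*(-1)/10605 = 67600 - 1*(-5287/10605) = 67600 + 5287/10605 = 716903287/10605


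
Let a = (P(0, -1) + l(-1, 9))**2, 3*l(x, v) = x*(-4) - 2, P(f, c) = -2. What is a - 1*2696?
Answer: -24248/9 ≈ -2694.2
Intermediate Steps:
l(x, v) = -2/3 - 4*x/3 (l(x, v) = (x*(-4) - 2)/3 = (-4*x - 2)/3 = (-2 - 4*x)/3 = -2/3 - 4*x/3)
a = 16/9 (a = (-2 + (-2/3 - 4/3*(-1)))**2 = (-2 + (-2/3 + 4/3))**2 = (-2 + 2/3)**2 = (-4/3)**2 = 16/9 ≈ 1.7778)
a - 1*2696 = 16/9 - 1*2696 = 16/9 - 2696 = -24248/9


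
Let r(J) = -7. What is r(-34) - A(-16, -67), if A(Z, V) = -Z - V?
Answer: -90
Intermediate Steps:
A(Z, V) = -V - Z
r(-34) - A(-16, -67) = -7 - (-1*(-67) - 1*(-16)) = -7 - (67 + 16) = -7 - 1*83 = -7 - 83 = -90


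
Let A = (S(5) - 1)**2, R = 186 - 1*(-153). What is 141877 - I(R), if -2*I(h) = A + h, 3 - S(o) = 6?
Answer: 284109/2 ≈ 1.4205e+5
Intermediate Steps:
R = 339 (R = 186 + 153 = 339)
S(o) = -3 (S(o) = 3 - 1*6 = 3 - 6 = -3)
A = 16 (A = (-3 - 1)**2 = (-4)**2 = 16)
I(h) = -8 - h/2 (I(h) = -(16 + h)/2 = -8 - h/2)
141877 - I(R) = 141877 - (-8 - 1/2*339) = 141877 - (-8 - 339/2) = 141877 - 1*(-355/2) = 141877 + 355/2 = 284109/2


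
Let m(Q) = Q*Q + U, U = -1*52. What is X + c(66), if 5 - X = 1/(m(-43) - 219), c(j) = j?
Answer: 112037/1578 ≈ 70.999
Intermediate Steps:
U = -52
m(Q) = -52 + Q**2 (m(Q) = Q*Q - 52 = Q**2 - 52 = -52 + Q**2)
X = 7889/1578 (X = 5 - 1/((-52 + (-43)**2) - 219) = 5 - 1/((-52 + 1849) - 219) = 5 - 1/(1797 - 219) = 5 - 1/1578 = 7889/1578 ≈ 4.9994)
X + c(66) = 7889/1578 + 66 = 112037/1578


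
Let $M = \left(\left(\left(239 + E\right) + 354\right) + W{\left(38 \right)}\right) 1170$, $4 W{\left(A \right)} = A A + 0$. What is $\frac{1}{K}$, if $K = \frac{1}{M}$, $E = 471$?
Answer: $1667250$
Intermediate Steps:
$W{\left(A \right)} = \frac{A^{2}}{4}$ ($W{\left(A \right)} = \frac{A A + 0}{4} = \frac{A^{2} + 0}{4} = \frac{A^{2}}{4}$)
$M = 1667250$ ($M = \left(\left(\left(239 + 471\right) + 354\right) + \frac{38^{2}}{4}\right) 1170 = \left(\left(710 + 354\right) + \frac{1}{4} \cdot 1444\right) 1170 = \left(1064 + 361\right) 1170 = 1425 \cdot 1170 = 1667250$)
$K = \frac{1}{1667250} \approx 5.9979 \cdot 10^{-7}$
$\frac{1}{K} = \frac{1}{\frac{1}{1667250}} = 1667250$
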